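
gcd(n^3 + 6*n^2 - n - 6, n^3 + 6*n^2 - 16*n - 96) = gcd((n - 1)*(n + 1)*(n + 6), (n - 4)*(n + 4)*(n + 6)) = n + 6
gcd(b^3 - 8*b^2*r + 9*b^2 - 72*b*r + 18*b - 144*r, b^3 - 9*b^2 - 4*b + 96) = b + 3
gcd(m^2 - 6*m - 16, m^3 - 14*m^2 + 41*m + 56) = m - 8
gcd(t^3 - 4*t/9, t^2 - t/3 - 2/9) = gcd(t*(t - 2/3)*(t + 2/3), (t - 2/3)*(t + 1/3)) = t - 2/3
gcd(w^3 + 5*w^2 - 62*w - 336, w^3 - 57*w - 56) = w^2 - w - 56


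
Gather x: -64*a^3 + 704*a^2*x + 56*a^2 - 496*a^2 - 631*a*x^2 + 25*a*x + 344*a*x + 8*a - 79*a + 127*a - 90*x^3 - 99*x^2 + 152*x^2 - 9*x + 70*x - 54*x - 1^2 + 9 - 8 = -64*a^3 - 440*a^2 + 56*a - 90*x^3 + x^2*(53 - 631*a) + x*(704*a^2 + 369*a + 7)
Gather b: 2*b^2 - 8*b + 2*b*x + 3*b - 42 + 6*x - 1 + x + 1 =2*b^2 + b*(2*x - 5) + 7*x - 42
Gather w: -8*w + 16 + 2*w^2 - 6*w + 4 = 2*w^2 - 14*w + 20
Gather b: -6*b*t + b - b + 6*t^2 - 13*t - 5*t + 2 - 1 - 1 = -6*b*t + 6*t^2 - 18*t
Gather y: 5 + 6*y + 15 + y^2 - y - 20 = y^2 + 5*y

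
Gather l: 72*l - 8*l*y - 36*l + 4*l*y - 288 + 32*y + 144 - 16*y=l*(36 - 4*y) + 16*y - 144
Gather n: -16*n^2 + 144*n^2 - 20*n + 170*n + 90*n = 128*n^2 + 240*n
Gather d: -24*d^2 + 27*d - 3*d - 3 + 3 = -24*d^2 + 24*d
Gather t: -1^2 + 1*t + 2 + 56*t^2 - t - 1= 56*t^2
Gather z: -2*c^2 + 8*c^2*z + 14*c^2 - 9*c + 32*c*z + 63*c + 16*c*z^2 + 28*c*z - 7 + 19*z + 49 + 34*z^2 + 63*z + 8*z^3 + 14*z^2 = 12*c^2 + 54*c + 8*z^3 + z^2*(16*c + 48) + z*(8*c^2 + 60*c + 82) + 42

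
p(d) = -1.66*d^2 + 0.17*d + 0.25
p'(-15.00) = 49.97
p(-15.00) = -375.80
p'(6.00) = -19.75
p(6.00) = -58.49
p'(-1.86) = 6.35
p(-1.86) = -5.81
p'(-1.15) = 3.99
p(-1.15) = -2.14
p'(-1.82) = 6.21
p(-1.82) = -5.56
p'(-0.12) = 0.57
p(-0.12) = 0.21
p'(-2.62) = 8.87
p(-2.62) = -11.59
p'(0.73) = -2.25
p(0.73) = -0.51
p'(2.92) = -9.52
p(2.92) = -13.41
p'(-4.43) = 14.88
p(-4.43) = -33.08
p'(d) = 0.17 - 3.32*d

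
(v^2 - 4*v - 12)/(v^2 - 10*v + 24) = (v + 2)/(v - 4)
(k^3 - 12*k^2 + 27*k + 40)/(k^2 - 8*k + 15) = (k^2 - 7*k - 8)/(k - 3)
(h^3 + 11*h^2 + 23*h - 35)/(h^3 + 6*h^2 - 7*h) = (h + 5)/h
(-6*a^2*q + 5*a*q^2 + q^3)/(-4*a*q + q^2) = (6*a^2 - 5*a*q - q^2)/(4*a - q)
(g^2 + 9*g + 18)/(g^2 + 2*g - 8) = (g^2 + 9*g + 18)/(g^2 + 2*g - 8)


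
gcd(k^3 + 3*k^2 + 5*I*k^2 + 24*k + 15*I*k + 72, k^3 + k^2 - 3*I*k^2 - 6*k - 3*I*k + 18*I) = k^2 + k*(3 - 3*I) - 9*I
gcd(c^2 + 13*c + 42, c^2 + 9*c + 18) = c + 6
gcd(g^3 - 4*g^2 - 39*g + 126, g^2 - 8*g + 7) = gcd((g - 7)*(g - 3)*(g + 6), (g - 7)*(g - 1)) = g - 7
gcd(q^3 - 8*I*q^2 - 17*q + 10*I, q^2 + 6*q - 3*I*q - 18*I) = 1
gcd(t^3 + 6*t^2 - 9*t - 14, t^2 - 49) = t + 7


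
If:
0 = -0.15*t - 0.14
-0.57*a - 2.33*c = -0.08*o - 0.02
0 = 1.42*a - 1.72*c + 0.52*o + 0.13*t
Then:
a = 0.0739348721535712 - 0.250408020517603*o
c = 0.0955933784098858*o - 0.00950338074143157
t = -0.93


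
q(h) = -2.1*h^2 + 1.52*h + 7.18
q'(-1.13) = 6.27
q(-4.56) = -43.42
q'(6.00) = -23.68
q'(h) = 1.52 - 4.2*h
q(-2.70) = -12.23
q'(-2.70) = 12.86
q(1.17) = 6.08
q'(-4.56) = 20.67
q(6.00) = -59.30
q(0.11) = 7.32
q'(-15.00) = 64.52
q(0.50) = 7.42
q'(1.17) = -3.39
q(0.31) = 7.45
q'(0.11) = 1.06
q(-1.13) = 2.78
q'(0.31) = 0.22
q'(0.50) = -0.58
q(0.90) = 6.85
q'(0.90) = -2.26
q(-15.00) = -488.12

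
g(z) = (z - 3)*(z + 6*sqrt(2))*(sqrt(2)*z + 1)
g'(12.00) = 790.60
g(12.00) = 3313.19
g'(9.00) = 470.77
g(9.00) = 1440.22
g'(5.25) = 178.38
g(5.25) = 260.36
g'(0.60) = -18.48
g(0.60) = -40.31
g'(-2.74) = -46.65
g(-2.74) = 94.81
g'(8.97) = 467.96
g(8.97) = 1426.14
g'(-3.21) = -43.02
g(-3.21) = 115.96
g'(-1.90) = -48.48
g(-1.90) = 54.44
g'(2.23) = 29.64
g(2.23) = -34.27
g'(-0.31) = -35.54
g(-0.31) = -15.20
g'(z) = sqrt(2)*(z - 3)*(z + 6*sqrt(2)) + (z - 3)*(sqrt(2)*z + 1) + (z + 6*sqrt(2))*(sqrt(2)*z + 1)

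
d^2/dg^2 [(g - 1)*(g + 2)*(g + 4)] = 6*g + 10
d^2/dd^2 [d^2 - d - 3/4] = 2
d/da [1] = 0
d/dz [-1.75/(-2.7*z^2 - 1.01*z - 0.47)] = (-9.45*z - 1.7675)/(2.7*z^2 + 1.01*z + 0.47)^2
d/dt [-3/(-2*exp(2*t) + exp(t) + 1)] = (3 - 12*exp(t))*exp(t)/(-2*exp(2*t) + exp(t) + 1)^2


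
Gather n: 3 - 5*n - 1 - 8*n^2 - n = -8*n^2 - 6*n + 2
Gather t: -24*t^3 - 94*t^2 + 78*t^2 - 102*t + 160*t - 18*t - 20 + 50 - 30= -24*t^3 - 16*t^2 + 40*t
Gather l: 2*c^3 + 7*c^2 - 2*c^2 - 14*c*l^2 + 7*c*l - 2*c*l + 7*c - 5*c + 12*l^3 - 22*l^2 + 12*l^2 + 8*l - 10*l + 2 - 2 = 2*c^3 + 5*c^2 + 2*c + 12*l^3 + l^2*(-14*c - 10) + l*(5*c - 2)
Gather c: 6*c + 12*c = 18*c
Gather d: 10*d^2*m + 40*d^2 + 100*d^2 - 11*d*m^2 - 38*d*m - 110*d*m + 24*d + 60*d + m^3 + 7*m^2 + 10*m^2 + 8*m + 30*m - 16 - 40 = d^2*(10*m + 140) + d*(-11*m^2 - 148*m + 84) + m^3 + 17*m^2 + 38*m - 56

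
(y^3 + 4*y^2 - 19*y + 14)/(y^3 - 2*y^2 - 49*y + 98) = (y - 1)/(y - 7)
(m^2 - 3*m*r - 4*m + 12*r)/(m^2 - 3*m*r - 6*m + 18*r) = (m - 4)/(m - 6)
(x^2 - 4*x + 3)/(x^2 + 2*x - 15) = (x - 1)/(x + 5)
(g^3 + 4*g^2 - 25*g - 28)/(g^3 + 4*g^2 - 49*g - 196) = (g^2 - 3*g - 4)/(g^2 - 3*g - 28)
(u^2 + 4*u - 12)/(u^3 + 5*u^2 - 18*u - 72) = (u - 2)/(u^2 - u - 12)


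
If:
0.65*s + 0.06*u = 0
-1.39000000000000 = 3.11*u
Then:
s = 0.04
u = -0.45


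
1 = 1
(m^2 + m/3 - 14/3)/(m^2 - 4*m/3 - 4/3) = (3*m + 7)/(3*m + 2)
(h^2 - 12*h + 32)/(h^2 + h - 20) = (h - 8)/(h + 5)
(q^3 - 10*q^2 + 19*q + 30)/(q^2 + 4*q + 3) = (q^2 - 11*q + 30)/(q + 3)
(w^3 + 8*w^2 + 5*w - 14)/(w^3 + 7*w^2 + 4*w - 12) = (w + 7)/(w + 6)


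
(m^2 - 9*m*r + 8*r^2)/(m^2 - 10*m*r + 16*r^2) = (-m + r)/(-m + 2*r)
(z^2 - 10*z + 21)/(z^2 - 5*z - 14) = (z - 3)/(z + 2)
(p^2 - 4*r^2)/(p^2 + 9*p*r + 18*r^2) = (p^2 - 4*r^2)/(p^2 + 9*p*r + 18*r^2)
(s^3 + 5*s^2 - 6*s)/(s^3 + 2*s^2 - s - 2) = s*(s + 6)/(s^2 + 3*s + 2)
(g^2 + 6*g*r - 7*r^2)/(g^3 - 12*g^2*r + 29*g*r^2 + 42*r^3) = (g^2 + 6*g*r - 7*r^2)/(g^3 - 12*g^2*r + 29*g*r^2 + 42*r^3)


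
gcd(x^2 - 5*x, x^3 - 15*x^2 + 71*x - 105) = x - 5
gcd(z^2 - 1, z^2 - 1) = z^2 - 1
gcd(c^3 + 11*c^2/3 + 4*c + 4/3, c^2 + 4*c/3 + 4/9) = c + 2/3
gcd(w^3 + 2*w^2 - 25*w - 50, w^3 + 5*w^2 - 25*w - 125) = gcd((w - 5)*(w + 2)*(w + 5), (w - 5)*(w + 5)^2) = w^2 - 25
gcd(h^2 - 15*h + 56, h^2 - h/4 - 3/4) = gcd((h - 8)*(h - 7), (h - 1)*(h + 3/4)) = 1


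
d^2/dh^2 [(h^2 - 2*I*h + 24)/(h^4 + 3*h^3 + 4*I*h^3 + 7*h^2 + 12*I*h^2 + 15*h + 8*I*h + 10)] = (6*h^8 + 18*h^7 + h^6*(580 - 72*I) + h^5*(2412 + 2784*I) + h^4*(1362 + 12096*I) + h^3*(-9030 + 25144*I) + h^2*(-16068 + 36288*I) + h*(-4464 + 29064*I) + 4248 + 6360*I)/(h^12 + h^11*(9 + 12*I) + 108*I*h^10 + h^9*(-234 + 452*I) + h^8*(-1188 + 1260*I) + h^7*(-3528 + 2940*I) + h^6*(-7490 + 6660*I) + h^5*(-10458 + 13692*I) + h^4*(-7029 + 20916*I) + h^3*(1935 + 20248*I) + h^2*(6930 + 10800*I) + h*(4500 + 2400*I) + 1000)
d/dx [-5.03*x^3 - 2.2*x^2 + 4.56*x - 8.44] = -15.09*x^2 - 4.4*x + 4.56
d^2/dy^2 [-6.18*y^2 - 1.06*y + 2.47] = -12.3600000000000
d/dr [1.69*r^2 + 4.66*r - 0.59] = 3.38*r + 4.66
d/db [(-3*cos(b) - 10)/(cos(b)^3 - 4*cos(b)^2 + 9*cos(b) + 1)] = 16*(-6*cos(b)^3 - 18*cos(b)^2 + 80*cos(b) - 87)*sin(b)/(16*sin(b)^2 + 39*cos(b) + cos(3*b) - 12)^2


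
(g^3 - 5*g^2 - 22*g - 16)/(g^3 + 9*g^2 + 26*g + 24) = (g^2 - 7*g - 8)/(g^2 + 7*g + 12)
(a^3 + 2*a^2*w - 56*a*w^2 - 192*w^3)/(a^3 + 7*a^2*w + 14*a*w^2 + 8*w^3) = (a^2 - 2*a*w - 48*w^2)/(a^2 + 3*a*w + 2*w^2)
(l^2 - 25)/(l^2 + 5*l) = (l - 5)/l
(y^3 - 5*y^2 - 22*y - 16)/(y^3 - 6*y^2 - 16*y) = (y + 1)/y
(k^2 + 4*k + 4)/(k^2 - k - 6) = (k + 2)/(k - 3)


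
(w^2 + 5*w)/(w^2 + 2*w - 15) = w/(w - 3)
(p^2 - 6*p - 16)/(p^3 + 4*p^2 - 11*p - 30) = (p - 8)/(p^2 + 2*p - 15)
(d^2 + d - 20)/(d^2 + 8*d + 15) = (d - 4)/(d + 3)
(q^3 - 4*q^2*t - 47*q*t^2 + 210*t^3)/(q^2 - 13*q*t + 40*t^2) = (q^2 + q*t - 42*t^2)/(q - 8*t)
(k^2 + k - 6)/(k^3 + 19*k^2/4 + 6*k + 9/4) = 4*(k - 2)/(4*k^2 + 7*k + 3)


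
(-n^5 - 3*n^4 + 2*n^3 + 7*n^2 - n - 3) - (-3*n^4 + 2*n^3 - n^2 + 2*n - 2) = -n^5 + 8*n^2 - 3*n - 1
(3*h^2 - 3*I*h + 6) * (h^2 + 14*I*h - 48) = 3*h^4 + 39*I*h^3 - 96*h^2 + 228*I*h - 288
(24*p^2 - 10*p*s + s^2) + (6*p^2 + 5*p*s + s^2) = 30*p^2 - 5*p*s + 2*s^2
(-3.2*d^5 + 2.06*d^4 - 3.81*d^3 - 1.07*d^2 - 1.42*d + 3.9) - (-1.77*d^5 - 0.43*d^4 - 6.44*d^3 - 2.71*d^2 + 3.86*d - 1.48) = -1.43*d^5 + 2.49*d^4 + 2.63*d^3 + 1.64*d^2 - 5.28*d + 5.38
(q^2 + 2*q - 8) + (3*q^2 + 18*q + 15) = 4*q^2 + 20*q + 7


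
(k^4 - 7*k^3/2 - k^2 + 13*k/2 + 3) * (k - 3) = k^5 - 13*k^4/2 + 19*k^3/2 + 19*k^2/2 - 33*k/2 - 9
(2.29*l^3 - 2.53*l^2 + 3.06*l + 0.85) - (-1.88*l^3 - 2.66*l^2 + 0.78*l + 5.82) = 4.17*l^3 + 0.13*l^2 + 2.28*l - 4.97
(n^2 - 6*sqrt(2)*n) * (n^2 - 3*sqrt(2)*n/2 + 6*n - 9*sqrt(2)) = n^4 - 15*sqrt(2)*n^3/2 + 6*n^3 - 45*sqrt(2)*n^2 + 18*n^2 + 108*n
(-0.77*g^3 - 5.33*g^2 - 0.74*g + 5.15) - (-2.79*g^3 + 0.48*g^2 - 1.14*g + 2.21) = 2.02*g^3 - 5.81*g^2 + 0.4*g + 2.94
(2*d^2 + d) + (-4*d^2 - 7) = -2*d^2 + d - 7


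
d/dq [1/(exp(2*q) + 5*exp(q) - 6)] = (-2*exp(q) - 5)*exp(q)/(exp(2*q) + 5*exp(q) - 6)^2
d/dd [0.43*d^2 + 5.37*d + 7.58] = 0.86*d + 5.37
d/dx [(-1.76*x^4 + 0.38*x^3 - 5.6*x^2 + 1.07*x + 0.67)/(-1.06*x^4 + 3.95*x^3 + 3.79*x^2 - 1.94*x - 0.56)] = (-6.5492*x^6 - 25.2128*x^5 + 37.206*x^4 - 3.1442*x^3 - 1.7692*x^2 + 1.1934*x + 0.7006)/(1.1236*x^8 - 8.374*x^7 + 7.5677*x^6 + 34.0538*x^5 + 0.225300000000001*x^4 - 19.1292*x^3 - 0.481200000000001*x^2 + 2.1728*x + 0.3136)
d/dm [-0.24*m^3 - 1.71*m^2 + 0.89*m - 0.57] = -0.72*m^2 - 3.42*m + 0.89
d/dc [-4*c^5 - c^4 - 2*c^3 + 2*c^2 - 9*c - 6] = -20*c^4 - 4*c^3 - 6*c^2 + 4*c - 9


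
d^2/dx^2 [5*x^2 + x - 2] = 10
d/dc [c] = 1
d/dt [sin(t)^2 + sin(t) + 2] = sin(2*t) + cos(t)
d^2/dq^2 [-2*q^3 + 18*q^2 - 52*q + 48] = 36 - 12*q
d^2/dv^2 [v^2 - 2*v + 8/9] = 2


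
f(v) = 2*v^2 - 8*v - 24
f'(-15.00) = -68.00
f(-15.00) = 546.00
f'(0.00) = -8.00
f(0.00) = -24.00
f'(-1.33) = -13.32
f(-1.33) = -9.82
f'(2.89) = 3.56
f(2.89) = -30.42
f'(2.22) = 0.88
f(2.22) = -31.90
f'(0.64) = -5.44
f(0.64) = -28.30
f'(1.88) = -0.48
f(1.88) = -31.97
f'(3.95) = 7.80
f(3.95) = -24.40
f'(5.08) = 12.32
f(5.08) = -13.03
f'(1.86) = -0.56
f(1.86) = -31.96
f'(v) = 4*v - 8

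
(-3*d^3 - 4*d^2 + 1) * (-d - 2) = 3*d^4 + 10*d^3 + 8*d^2 - d - 2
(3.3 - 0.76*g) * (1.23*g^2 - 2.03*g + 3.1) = -0.9348*g^3 + 5.6018*g^2 - 9.055*g + 10.23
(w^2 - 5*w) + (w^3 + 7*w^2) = w^3 + 8*w^2 - 5*w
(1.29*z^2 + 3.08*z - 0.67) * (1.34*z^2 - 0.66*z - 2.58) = 1.7286*z^4 + 3.2758*z^3 - 6.2588*z^2 - 7.5042*z + 1.7286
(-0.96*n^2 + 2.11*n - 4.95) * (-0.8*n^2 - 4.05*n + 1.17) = 0.768*n^4 + 2.2*n^3 - 5.7087*n^2 + 22.5162*n - 5.7915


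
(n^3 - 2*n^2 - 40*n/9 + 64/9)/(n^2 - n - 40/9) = (3*n^2 + 2*n - 8)/(3*n + 5)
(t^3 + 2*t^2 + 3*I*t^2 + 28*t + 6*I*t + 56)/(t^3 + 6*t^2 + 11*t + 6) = (t^2 + 3*I*t + 28)/(t^2 + 4*t + 3)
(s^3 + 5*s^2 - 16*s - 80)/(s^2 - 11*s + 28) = (s^2 + 9*s + 20)/(s - 7)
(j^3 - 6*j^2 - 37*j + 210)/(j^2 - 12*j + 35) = j + 6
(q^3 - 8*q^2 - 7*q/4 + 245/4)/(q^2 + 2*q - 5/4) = (2*q^2 - 21*q + 49)/(2*q - 1)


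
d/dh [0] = 0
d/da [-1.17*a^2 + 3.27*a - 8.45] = 3.27 - 2.34*a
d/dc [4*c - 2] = 4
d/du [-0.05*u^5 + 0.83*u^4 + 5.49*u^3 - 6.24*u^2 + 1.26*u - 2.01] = -0.25*u^4 + 3.32*u^3 + 16.47*u^2 - 12.48*u + 1.26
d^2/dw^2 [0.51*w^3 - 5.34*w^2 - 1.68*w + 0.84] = 3.06*w - 10.68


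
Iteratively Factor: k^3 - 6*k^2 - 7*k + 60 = (k + 3)*(k^2 - 9*k + 20) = (k - 4)*(k + 3)*(k - 5)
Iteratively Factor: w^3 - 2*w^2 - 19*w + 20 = (w - 5)*(w^2 + 3*w - 4) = (w - 5)*(w - 1)*(w + 4)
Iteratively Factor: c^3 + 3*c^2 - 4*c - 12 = (c - 2)*(c^2 + 5*c + 6) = (c - 2)*(c + 3)*(c + 2)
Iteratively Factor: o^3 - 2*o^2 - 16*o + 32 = (o - 4)*(o^2 + 2*o - 8) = (o - 4)*(o - 2)*(o + 4)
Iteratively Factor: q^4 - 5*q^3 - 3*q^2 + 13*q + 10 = (q + 1)*(q^3 - 6*q^2 + 3*q + 10) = (q + 1)^2*(q^2 - 7*q + 10) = (q - 5)*(q + 1)^2*(q - 2)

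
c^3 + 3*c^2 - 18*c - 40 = (c - 4)*(c + 2)*(c + 5)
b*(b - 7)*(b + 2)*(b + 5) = b^4 - 39*b^2 - 70*b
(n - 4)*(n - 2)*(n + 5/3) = n^3 - 13*n^2/3 - 2*n + 40/3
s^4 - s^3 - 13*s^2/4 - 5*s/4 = s*(s - 5/2)*(s + 1/2)*(s + 1)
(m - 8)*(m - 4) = m^2 - 12*m + 32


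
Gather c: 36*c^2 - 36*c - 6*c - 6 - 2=36*c^2 - 42*c - 8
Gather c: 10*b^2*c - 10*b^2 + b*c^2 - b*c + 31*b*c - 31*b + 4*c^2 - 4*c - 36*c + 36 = -10*b^2 - 31*b + c^2*(b + 4) + c*(10*b^2 + 30*b - 40) + 36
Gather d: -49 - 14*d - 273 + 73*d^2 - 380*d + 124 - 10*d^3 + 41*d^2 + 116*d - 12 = -10*d^3 + 114*d^2 - 278*d - 210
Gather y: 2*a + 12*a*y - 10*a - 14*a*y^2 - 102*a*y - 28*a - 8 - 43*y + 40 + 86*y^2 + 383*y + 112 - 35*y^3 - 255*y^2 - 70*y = -36*a - 35*y^3 + y^2*(-14*a - 169) + y*(270 - 90*a) + 144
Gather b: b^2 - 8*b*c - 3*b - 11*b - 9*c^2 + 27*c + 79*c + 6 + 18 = b^2 + b*(-8*c - 14) - 9*c^2 + 106*c + 24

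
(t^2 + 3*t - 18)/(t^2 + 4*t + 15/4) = 4*(t^2 + 3*t - 18)/(4*t^2 + 16*t + 15)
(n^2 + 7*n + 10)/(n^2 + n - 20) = (n + 2)/(n - 4)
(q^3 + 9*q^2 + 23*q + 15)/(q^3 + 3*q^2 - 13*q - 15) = (q + 3)/(q - 3)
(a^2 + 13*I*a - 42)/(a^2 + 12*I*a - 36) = (a + 7*I)/(a + 6*I)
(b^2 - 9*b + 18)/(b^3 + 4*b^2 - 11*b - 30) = (b - 6)/(b^2 + 7*b + 10)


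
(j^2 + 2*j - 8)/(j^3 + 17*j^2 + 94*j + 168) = (j - 2)/(j^2 + 13*j + 42)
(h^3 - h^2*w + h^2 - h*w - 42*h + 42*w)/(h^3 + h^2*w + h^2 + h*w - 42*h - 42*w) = (h - w)/(h + w)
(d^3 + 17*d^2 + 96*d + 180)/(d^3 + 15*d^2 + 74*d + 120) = (d + 6)/(d + 4)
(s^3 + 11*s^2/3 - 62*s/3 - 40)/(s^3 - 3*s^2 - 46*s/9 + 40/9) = 3*(s + 6)/(3*s - 2)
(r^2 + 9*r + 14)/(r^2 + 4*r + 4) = (r + 7)/(r + 2)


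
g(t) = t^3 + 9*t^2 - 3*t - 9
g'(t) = 3*t^2 + 18*t - 3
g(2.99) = 89.22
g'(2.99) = 77.64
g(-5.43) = 112.55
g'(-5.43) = -12.29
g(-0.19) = -8.11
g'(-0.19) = -6.31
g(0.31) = -9.04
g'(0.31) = 2.87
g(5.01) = 327.62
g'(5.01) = 162.48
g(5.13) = 347.47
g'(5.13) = 168.29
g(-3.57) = 70.91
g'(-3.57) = -29.03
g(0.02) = -9.06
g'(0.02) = -2.64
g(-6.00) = 117.00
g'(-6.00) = -3.00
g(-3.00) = 54.00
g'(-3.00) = -30.00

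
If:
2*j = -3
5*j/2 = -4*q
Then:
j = -3/2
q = 15/16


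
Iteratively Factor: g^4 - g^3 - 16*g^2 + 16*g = (g - 4)*(g^3 + 3*g^2 - 4*g) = g*(g - 4)*(g^2 + 3*g - 4) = g*(g - 4)*(g + 4)*(g - 1)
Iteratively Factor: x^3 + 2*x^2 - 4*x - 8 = (x - 2)*(x^2 + 4*x + 4) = (x - 2)*(x + 2)*(x + 2)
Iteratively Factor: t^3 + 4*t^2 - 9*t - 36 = (t - 3)*(t^2 + 7*t + 12) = (t - 3)*(t + 3)*(t + 4)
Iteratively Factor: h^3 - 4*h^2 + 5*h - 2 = (h - 2)*(h^2 - 2*h + 1) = (h - 2)*(h - 1)*(h - 1)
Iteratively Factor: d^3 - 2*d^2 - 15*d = (d + 3)*(d^2 - 5*d) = (d - 5)*(d + 3)*(d)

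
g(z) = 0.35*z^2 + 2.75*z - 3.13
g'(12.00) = 11.15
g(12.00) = 80.27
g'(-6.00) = -1.45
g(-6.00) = -7.03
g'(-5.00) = -0.75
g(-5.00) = -8.13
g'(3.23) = 5.01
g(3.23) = 9.40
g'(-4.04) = -0.08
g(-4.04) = -8.53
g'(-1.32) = 1.83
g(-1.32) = -6.15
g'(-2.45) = 1.04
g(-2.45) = -7.77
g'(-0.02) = 2.74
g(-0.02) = -3.18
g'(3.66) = 5.31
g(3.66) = 11.62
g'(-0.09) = 2.69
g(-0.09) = -3.37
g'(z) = 0.7*z + 2.75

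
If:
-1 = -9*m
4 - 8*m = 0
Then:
No Solution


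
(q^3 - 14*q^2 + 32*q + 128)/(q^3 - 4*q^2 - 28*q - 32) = (q - 8)/(q + 2)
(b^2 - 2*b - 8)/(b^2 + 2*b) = (b - 4)/b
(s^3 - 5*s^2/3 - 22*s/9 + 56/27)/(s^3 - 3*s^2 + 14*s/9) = (s + 4/3)/s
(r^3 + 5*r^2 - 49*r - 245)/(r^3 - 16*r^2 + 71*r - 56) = (r^2 + 12*r + 35)/(r^2 - 9*r + 8)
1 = 1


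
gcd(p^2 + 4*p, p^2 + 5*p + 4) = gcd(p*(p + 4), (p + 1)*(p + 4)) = p + 4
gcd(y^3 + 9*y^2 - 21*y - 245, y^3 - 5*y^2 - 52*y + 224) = y + 7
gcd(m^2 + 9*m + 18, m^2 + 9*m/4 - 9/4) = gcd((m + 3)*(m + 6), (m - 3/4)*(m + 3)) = m + 3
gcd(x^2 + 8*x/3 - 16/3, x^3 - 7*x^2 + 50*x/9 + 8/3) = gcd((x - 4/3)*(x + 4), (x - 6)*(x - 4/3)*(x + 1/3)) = x - 4/3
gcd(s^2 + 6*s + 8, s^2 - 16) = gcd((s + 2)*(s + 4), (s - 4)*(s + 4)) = s + 4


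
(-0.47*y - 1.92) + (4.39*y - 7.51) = 3.92*y - 9.43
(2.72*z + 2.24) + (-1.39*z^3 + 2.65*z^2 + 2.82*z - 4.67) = -1.39*z^3 + 2.65*z^2 + 5.54*z - 2.43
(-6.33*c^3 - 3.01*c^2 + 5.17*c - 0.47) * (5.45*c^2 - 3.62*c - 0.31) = -34.4985*c^5 + 6.5101*c^4 + 41.035*c^3 - 20.3438*c^2 + 0.0987*c + 0.1457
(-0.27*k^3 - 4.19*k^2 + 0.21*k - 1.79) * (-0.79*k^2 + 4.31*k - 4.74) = 0.2133*k^5 + 2.1464*k^4 - 16.945*k^3 + 22.1798*k^2 - 8.7103*k + 8.4846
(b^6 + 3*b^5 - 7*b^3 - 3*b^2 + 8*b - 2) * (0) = 0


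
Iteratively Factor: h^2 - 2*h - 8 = (h - 4)*(h + 2)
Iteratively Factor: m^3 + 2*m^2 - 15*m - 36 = (m - 4)*(m^2 + 6*m + 9) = (m - 4)*(m + 3)*(m + 3)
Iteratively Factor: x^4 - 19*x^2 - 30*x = (x)*(x^3 - 19*x - 30) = x*(x + 3)*(x^2 - 3*x - 10) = x*(x + 2)*(x + 3)*(x - 5)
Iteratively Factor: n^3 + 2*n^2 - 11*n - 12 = (n + 1)*(n^2 + n - 12) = (n + 1)*(n + 4)*(n - 3)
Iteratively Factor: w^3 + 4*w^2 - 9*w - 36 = (w + 3)*(w^2 + w - 12) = (w - 3)*(w + 3)*(w + 4)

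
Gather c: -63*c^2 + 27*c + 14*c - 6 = -63*c^2 + 41*c - 6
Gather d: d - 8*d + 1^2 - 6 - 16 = -7*d - 21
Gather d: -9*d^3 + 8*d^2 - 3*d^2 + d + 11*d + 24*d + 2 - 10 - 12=-9*d^3 + 5*d^2 + 36*d - 20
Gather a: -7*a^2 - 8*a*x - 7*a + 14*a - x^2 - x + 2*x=-7*a^2 + a*(7 - 8*x) - x^2 + x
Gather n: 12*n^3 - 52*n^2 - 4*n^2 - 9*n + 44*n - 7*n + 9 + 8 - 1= 12*n^3 - 56*n^2 + 28*n + 16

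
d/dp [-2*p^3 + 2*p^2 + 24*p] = -6*p^2 + 4*p + 24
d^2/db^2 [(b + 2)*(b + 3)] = 2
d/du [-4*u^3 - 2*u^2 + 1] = 4*u*(-3*u - 1)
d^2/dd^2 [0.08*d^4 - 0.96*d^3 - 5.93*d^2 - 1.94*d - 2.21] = 0.96*d^2 - 5.76*d - 11.86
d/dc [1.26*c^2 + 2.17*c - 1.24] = 2.52*c + 2.17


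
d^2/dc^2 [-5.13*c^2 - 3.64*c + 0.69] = -10.2600000000000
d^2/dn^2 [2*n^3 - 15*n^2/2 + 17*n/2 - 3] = 12*n - 15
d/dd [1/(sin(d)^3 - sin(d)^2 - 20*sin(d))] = (-3*sin(d)^2 + 2*sin(d) + 20)*cos(d)/((sin(d) + cos(d)^2 + 19)^2*sin(d)^2)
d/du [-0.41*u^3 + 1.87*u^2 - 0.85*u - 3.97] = -1.23*u^2 + 3.74*u - 0.85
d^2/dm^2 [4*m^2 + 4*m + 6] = 8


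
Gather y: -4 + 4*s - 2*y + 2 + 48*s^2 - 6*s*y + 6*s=48*s^2 + 10*s + y*(-6*s - 2) - 2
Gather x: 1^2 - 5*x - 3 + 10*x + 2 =5*x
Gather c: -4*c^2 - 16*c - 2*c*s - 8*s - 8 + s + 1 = -4*c^2 + c*(-2*s - 16) - 7*s - 7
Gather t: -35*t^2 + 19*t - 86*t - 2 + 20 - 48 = -35*t^2 - 67*t - 30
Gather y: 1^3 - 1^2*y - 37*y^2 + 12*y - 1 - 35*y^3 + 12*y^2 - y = -35*y^3 - 25*y^2 + 10*y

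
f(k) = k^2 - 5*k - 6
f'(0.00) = -5.00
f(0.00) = -6.00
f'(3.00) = 1.00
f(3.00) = -12.00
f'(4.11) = 3.22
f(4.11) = -9.66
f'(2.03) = -0.94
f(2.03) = -12.03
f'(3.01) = 1.02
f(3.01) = -11.99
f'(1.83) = -1.34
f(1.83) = -11.80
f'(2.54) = 0.08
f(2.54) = -12.25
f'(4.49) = 3.98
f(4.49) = -8.29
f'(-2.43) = -9.86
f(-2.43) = 12.05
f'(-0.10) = -5.20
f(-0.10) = -5.49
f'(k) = 2*k - 5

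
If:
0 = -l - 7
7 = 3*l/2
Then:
No Solution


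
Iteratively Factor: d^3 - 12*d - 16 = (d + 2)*(d^2 - 2*d - 8) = (d + 2)^2*(d - 4)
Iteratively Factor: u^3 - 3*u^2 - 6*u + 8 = (u - 4)*(u^2 + u - 2) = (u - 4)*(u - 1)*(u + 2)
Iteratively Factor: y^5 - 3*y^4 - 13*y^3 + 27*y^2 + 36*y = (y - 3)*(y^4 - 13*y^2 - 12*y) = y*(y - 3)*(y^3 - 13*y - 12) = y*(y - 3)*(y + 3)*(y^2 - 3*y - 4) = y*(y - 3)*(y + 1)*(y + 3)*(y - 4)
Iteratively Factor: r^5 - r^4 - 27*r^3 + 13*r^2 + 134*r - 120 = (r - 5)*(r^4 + 4*r^3 - 7*r^2 - 22*r + 24) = (r - 5)*(r + 4)*(r^3 - 7*r + 6) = (r - 5)*(r - 2)*(r + 4)*(r^2 + 2*r - 3) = (r - 5)*(r - 2)*(r + 3)*(r + 4)*(r - 1)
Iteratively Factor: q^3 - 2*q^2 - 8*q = (q)*(q^2 - 2*q - 8) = q*(q + 2)*(q - 4)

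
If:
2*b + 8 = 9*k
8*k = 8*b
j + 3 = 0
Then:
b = 8/7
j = -3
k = 8/7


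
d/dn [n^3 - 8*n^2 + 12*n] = 3*n^2 - 16*n + 12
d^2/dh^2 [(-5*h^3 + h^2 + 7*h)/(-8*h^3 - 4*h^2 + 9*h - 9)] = 2*(-224*h^6 - 264*h^5 - 3048*h^4 + 77*h^3 + 1917*h^2 + 1971*h - 648)/(512*h^9 + 768*h^8 - 1344*h^7 + 64*h^6 + 3240*h^5 - 2484*h^4 - 729*h^3 + 3159*h^2 - 2187*h + 729)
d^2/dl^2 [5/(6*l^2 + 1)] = 60*(18*l^2 - 1)/(6*l^2 + 1)^3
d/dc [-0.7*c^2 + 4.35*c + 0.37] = 4.35 - 1.4*c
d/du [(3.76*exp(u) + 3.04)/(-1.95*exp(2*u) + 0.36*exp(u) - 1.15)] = (7.332*exp(2*u) + 11.856*exp(u) - 5.4184)*exp(u)/(3.8025*exp(4*u) - 1.404*exp(3*u) + 4.6146*exp(2*u) - 0.828*exp(u) + 1.3225)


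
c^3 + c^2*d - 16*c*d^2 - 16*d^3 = (c - 4*d)*(c + d)*(c + 4*d)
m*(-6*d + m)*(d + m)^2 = -6*d^3*m - 11*d^2*m^2 - 4*d*m^3 + m^4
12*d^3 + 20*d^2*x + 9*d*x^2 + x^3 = (d + x)*(2*d + x)*(6*d + x)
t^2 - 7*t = t*(t - 7)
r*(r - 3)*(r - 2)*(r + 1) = r^4 - 4*r^3 + r^2 + 6*r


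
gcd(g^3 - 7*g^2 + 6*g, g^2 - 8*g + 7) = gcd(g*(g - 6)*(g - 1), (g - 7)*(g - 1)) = g - 1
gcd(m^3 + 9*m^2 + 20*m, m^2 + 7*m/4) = m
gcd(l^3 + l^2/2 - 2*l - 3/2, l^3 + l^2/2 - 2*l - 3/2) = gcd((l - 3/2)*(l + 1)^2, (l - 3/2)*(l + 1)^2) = l^3 + l^2/2 - 2*l - 3/2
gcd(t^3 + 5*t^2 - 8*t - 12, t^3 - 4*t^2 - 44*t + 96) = t^2 + 4*t - 12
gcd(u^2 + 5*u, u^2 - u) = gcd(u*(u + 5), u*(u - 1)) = u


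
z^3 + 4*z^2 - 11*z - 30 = (z - 3)*(z + 2)*(z + 5)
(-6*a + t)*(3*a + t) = -18*a^2 - 3*a*t + t^2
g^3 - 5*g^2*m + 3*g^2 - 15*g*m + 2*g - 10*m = (g + 1)*(g + 2)*(g - 5*m)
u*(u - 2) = u^2 - 2*u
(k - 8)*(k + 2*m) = k^2 + 2*k*m - 8*k - 16*m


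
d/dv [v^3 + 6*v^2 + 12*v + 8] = 3*v^2 + 12*v + 12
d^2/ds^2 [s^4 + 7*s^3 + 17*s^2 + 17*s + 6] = 12*s^2 + 42*s + 34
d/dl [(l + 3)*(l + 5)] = 2*l + 8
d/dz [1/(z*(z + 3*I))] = (-2*z - 3*I)/(z^2*(z^2 + 6*I*z - 9))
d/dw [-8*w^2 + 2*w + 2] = 2 - 16*w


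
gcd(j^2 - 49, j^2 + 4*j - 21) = j + 7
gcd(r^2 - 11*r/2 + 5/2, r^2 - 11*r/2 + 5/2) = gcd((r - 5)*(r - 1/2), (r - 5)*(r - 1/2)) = r^2 - 11*r/2 + 5/2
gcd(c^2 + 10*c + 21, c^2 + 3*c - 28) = c + 7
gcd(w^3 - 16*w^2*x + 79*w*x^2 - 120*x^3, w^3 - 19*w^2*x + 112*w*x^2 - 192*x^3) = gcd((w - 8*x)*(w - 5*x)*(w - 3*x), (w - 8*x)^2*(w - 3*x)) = w^2 - 11*w*x + 24*x^2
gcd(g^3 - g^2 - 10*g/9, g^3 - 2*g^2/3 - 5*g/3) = g^2 - 5*g/3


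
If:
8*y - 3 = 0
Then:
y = 3/8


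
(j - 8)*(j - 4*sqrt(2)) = j^2 - 8*j - 4*sqrt(2)*j + 32*sqrt(2)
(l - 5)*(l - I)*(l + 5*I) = l^3 - 5*l^2 + 4*I*l^2 + 5*l - 20*I*l - 25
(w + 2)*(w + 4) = w^2 + 6*w + 8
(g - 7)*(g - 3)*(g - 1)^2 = g^4 - 12*g^3 + 42*g^2 - 52*g + 21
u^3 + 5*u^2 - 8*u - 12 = (u - 2)*(u + 1)*(u + 6)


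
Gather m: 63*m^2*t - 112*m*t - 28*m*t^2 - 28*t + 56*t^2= 63*m^2*t + m*(-28*t^2 - 112*t) + 56*t^2 - 28*t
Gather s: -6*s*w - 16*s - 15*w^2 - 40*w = s*(-6*w - 16) - 15*w^2 - 40*w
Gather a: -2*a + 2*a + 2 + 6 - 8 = 0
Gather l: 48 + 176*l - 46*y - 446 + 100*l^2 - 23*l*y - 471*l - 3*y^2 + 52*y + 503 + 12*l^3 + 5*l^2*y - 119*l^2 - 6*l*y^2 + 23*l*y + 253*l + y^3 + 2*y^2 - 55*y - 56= 12*l^3 + l^2*(5*y - 19) + l*(-6*y^2 - 42) + y^3 - y^2 - 49*y + 49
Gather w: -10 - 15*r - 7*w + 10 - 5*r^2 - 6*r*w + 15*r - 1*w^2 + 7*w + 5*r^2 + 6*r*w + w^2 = 0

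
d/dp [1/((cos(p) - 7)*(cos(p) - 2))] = (2*cos(p) - 9)*sin(p)/((cos(p) - 7)^2*(cos(p) - 2)^2)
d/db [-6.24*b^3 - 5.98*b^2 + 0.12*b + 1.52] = -18.72*b^2 - 11.96*b + 0.12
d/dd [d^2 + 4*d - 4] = 2*d + 4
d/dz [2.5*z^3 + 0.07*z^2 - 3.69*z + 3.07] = 7.5*z^2 + 0.14*z - 3.69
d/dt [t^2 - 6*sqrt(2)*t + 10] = 2*t - 6*sqrt(2)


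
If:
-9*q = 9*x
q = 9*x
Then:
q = 0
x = 0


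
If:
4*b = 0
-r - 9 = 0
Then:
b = 0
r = -9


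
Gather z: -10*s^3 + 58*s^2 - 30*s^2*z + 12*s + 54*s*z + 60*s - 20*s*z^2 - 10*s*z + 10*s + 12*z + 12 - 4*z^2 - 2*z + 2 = -10*s^3 + 58*s^2 + 82*s + z^2*(-20*s - 4) + z*(-30*s^2 + 44*s + 10) + 14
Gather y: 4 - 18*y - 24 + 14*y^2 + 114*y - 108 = 14*y^2 + 96*y - 128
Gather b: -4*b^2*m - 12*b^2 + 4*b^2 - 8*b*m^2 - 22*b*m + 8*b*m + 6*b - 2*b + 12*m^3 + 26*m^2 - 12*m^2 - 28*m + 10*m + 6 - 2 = b^2*(-4*m - 8) + b*(-8*m^2 - 14*m + 4) + 12*m^3 + 14*m^2 - 18*m + 4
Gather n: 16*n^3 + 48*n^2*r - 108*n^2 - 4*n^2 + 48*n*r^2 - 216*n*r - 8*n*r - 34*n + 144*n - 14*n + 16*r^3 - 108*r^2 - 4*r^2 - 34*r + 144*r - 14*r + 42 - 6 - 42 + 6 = 16*n^3 + n^2*(48*r - 112) + n*(48*r^2 - 224*r + 96) + 16*r^3 - 112*r^2 + 96*r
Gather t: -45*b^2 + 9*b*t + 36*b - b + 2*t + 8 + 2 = -45*b^2 + 35*b + t*(9*b + 2) + 10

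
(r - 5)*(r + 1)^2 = r^3 - 3*r^2 - 9*r - 5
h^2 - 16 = (h - 4)*(h + 4)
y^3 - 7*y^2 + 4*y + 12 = (y - 6)*(y - 2)*(y + 1)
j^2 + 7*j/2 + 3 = (j + 3/2)*(j + 2)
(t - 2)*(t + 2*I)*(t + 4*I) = t^3 - 2*t^2 + 6*I*t^2 - 8*t - 12*I*t + 16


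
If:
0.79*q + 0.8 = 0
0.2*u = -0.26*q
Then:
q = -1.01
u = 1.32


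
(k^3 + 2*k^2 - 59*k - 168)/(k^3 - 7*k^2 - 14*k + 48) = (k + 7)/(k - 2)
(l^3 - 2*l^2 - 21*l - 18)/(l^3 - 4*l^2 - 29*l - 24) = (l - 6)/(l - 8)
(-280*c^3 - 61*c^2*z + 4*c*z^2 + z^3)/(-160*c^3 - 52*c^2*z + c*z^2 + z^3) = (7*c + z)/(4*c + z)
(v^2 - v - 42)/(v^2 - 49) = (v + 6)/(v + 7)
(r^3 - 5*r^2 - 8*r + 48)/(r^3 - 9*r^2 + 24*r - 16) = (r + 3)/(r - 1)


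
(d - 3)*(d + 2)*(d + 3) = d^3 + 2*d^2 - 9*d - 18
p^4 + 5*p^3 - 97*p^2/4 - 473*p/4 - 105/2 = (p - 5)*(p + 1/2)*(p + 7/2)*(p + 6)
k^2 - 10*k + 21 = (k - 7)*(k - 3)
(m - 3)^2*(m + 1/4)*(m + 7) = m^4 + 5*m^3/4 - 131*m^2/4 + 219*m/4 + 63/4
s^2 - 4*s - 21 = (s - 7)*(s + 3)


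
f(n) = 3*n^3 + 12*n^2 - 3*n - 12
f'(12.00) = 1581.00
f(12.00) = 6864.00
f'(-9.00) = 510.00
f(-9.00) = -1200.00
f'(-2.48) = -7.17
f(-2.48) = 23.49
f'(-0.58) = -13.89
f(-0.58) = -6.81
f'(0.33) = 5.90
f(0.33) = -11.58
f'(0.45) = 9.62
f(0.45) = -10.65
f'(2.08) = 85.86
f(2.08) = 60.67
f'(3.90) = 227.49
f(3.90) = 336.78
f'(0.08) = -1.02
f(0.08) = -12.16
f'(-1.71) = -17.72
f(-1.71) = 13.22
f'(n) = 9*n^2 + 24*n - 3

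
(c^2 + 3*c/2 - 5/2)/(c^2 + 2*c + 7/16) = 8*(2*c^2 + 3*c - 5)/(16*c^2 + 32*c + 7)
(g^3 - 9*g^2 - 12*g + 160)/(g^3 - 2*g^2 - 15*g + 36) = (g^2 - 13*g + 40)/(g^2 - 6*g + 9)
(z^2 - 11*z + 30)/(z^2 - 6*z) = (z - 5)/z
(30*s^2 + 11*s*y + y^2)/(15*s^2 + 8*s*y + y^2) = (6*s + y)/(3*s + y)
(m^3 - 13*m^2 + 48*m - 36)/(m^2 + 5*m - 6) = (m^2 - 12*m + 36)/(m + 6)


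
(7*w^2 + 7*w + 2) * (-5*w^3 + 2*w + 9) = -35*w^5 - 35*w^4 + 4*w^3 + 77*w^2 + 67*w + 18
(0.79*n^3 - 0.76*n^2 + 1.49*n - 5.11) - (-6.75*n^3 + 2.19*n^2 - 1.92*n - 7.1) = 7.54*n^3 - 2.95*n^2 + 3.41*n + 1.99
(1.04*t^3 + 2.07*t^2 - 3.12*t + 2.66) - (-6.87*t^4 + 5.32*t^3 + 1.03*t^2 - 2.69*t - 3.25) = 6.87*t^4 - 4.28*t^3 + 1.04*t^2 - 0.43*t + 5.91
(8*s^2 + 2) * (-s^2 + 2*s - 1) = -8*s^4 + 16*s^3 - 10*s^2 + 4*s - 2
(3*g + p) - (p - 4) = 3*g + 4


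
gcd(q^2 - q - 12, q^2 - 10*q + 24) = q - 4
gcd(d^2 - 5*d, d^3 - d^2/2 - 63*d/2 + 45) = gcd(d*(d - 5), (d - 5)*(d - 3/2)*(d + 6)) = d - 5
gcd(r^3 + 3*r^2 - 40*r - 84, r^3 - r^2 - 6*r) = r + 2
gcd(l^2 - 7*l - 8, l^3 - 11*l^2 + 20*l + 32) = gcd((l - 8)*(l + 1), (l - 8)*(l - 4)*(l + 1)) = l^2 - 7*l - 8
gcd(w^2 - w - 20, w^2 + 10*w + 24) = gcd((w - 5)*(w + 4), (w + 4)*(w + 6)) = w + 4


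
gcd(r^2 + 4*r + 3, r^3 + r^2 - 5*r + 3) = r + 3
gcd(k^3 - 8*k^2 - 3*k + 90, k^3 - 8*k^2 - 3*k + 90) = k^3 - 8*k^2 - 3*k + 90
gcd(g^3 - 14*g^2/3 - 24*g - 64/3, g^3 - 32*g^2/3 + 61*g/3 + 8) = g - 8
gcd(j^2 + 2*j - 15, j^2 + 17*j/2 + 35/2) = j + 5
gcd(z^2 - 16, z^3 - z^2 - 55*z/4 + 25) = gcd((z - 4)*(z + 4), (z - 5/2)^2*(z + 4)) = z + 4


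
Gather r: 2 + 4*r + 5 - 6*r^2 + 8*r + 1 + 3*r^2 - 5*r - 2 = -3*r^2 + 7*r + 6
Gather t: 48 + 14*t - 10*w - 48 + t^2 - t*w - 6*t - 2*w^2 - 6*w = t^2 + t*(8 - w) - 2*w^2 - 16*w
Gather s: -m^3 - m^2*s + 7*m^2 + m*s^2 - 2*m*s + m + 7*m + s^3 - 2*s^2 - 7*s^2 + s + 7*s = -m^3 + 7*m^2 + 8*m + s^3 + s^2*(m - 9) + s*(-m^2 - 2*m + 8)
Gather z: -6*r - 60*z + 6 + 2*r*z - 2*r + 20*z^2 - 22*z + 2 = -8*r + 20*z^2 + z*(2*r - 82) + 8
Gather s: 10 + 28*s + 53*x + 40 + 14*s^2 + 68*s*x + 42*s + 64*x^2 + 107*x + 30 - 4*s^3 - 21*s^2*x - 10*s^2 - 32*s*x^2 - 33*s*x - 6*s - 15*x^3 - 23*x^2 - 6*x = -4*s^3 + s^2*(4 - 21*x) + s*(-32*x^2 + 35*x + 64) - 15*x^3 + 41*x^2 + 154*x + 80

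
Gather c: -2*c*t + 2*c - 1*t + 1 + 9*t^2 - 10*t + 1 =c*(2 - 2*t) + 9*t^2 - 11*t + 2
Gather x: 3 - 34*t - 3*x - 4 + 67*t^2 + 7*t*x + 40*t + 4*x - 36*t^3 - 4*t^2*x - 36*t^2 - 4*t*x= -36*t^3 + 31*t^2 + 6*t + x*(-4*t^2 + 3*t + 1) - 1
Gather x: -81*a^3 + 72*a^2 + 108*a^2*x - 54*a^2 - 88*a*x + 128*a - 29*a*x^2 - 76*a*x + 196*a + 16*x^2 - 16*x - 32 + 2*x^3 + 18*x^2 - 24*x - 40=-81*a^3 + 18*a^2 + 324*a + 2*x^3 + x^2*(34 - 29*a) + x*(108*a^2 - 164*a - 40) - 72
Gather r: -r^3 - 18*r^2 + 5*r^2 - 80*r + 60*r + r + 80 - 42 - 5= -r^3 - 13*r^2 - 19*r + 33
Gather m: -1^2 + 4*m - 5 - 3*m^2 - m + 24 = -3*m^2 + 3*m + 18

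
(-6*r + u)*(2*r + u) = -12*r^2 - 4*r*u + u^2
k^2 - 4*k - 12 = (k - 6)*(k + 2)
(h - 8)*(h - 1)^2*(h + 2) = h^4 - 8*h^3 - 3*h^2 + 26*h - 16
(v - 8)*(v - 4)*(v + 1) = v^3 - 11*v^2 + 20*v + 32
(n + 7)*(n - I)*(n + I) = n^3 + 7*n^2 + n + 7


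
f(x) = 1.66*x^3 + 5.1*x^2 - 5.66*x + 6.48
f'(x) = 4.98*x^2 + 10.2*x - 5.66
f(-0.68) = 12.17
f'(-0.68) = -10.29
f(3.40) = 111.44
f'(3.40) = 86.59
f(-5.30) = -67.40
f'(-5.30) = 80.17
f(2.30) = 40.64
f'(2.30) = 44.14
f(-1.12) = 16.88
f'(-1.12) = -10.84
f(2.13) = 33.60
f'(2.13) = 38.66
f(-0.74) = 12.79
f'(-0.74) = -10.48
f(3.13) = 89.63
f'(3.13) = 75.05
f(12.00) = 3541.44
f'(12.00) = 833.86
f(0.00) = 6.48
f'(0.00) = -5.66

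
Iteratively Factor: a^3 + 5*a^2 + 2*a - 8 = (a - 1)*(a^2 + 6*a + 8) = (a - 1)*(a + 4)*(a + 2)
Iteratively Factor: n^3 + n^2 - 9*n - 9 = (n - 3)*(n^2 + 4*n + 3) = (n - 3)*(n + 3)*(n + 1)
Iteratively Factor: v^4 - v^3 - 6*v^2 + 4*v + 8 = (v - 2)*(v^3 + v^2 - 4*v - 4) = (v - 2)^2*(v^2 + 3*v + 2) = (v - 2)^2*(v + 2)*(v + 1)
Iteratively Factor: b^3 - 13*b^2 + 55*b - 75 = (b - 5)*(b^2 - 8*b + 15) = (b - 5)*(b - 3)*(b - 5)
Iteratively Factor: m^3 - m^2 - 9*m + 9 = (m - 3)*(m^2 + 2*m - 3) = (m - 3)*(m - 1)*(m + 3)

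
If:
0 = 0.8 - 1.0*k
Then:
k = 0.80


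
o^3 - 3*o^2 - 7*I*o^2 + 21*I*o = o*(o - 3)*(o - 7*I)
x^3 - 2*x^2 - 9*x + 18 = (x - 3)*(x - 2)*(x + 3)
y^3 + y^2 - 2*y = y*(y - 1)*(y + 2)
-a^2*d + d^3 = d*(-a + d)*(a + d)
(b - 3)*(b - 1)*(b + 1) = b^3 - 3*b^2 - b + 3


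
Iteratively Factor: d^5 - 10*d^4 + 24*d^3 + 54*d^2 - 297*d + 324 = (d + 3)*(d^4 - 13*d^3 + 63*d^2 - 135*d + 108) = (d - 3)*(d + 3)*(d^3 - 10*d^2 + 33*d - 36) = (d - 3)^2*(d + 3)*(d^2 - 7*d + 12) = (d - 3)^3*(d + 3)*(d - 4)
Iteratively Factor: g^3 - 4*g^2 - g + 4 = (g - 1)*(g^2 - 3*g - 4) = (g - 1)*(g + 1)*(g - 4)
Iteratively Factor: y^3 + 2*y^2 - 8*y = (y + 4)*(y^2 - 2*y) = y*(y + 4)*(y - 2)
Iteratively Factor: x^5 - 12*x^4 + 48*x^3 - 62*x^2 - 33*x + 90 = (x + 1)*(x^4 - 13*x^3 + 61*x^2 - 123*x + 90) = (x - 2)*(x + 1)*(x^3 - 11*x^2 + 39*x - 45) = (x - 3)*(x - 2)*(x + 1)*(x^2 - 8*x + 15) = (x - 3)^2*(x - 2)*(x + 1)*(x - 5)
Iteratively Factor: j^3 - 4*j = (j + 2)*(j^2 - 2*j) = (j - 2)*(j + 2)*(j)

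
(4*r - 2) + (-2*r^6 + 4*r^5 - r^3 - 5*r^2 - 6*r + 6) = -2*r^6 + 4*r^5 - r^3 - 5*r^2 - 2*r + 4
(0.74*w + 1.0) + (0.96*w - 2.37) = 1.7*w - 1.37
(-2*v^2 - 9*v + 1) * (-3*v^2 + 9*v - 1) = 6*v^4 + 9*v^3 - 82*v^2 + 18*v - 1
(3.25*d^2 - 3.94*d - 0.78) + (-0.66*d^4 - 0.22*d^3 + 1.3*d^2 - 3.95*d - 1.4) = -0.66*d^4 - 0.22*d^3 + 4.55*d^2 - 7.89*d - 2.18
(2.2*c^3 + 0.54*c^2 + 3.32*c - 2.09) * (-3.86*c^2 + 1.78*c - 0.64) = -8.492*c^5 + 1.8316*c^4 - 13.262*c^3 + 13.6314*c^2 - 5.845*c + 1.3376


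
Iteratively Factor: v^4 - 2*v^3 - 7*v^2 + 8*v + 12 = (v + 2)*(v^3 - 4*v^2 + v + 6) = (v + 1)*(v + 2)*(v^2 - 5*v + 6) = (v - 3)*(v + 1)*(v + 2)*(v - 2)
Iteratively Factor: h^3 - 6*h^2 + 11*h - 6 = (h - 2)*(h^2 - 4*h + 3) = (h - 2)*(h - 1)*(h - 3)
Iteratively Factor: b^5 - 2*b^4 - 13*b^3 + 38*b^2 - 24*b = (b - 3)*(b^4 + b^3 - 10*b^2 + 8*b) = (b - 3)*(b - 1)*(b^3 + 2*b^2 - 8*b) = (b - 3)*(b - 2)*(b - 1)*(b^2 + 4*b) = (b - 3)*(b - 2)*(b - 1)*(b + 4)*(b)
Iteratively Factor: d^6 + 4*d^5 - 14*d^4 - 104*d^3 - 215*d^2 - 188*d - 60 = (d + 2)*(d^5 + 2*d^4 - 18*d^3 - 68*d^2 - 79*d - 30) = (d + 1)*(d + 2)*(d^4 + d^3 - 19*d^2 - 49*d - 30) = (d + 1)^2*(d + 2)*(d^3 - 19*d - 30) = (d - 5)*(d + 1)^2*(d + 2)*(d^2 + 5*d + 6) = (d - 5)*(d + 1)^2*(d + 2)*(d + 3)*(d + 2)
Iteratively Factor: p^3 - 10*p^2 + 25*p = (p - 5)*(p^2 - 5*p) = (p - 5)^2*(p)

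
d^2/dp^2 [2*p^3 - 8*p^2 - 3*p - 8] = 12*p - 16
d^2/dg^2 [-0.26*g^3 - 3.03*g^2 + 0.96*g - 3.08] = -1.56*g - 6.06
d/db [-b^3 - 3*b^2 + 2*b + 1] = -3*b^2 - 6*b + 2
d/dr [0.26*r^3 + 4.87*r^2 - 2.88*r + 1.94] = 0.78*r^2 + 9.74*r - 2.88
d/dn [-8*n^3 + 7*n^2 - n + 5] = -24*n^2 + 14*n - 1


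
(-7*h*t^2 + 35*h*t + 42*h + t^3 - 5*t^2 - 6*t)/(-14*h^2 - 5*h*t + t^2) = (t^2 - 5*t - 6)/(2*h + t)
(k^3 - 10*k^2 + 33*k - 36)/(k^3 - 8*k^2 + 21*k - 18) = (k - 4)/(k - 2)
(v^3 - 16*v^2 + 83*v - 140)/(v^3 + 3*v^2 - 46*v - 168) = (v^2 - 9*v + 20)/(v^2 + 10*v + 24)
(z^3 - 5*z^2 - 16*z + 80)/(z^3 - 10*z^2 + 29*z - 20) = (z + 4)/(z - 1)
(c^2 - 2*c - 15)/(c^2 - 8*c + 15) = (c + 3)/(c - 3)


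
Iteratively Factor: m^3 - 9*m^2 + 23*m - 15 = (m - 3)*(m^2 - 6*m + 5) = (m - 3)*(m - 1)*(m - 5)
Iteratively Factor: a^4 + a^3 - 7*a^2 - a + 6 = (a - 1)*(a^3 + 2*a^2 - 5*a - 6) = (a - 1)*(a + 1)*(a^2 + a - 6) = (a - 1)*(a + 1)*(a + 3)*(a - 2)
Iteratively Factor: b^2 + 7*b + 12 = (b + 4)*(b + 3)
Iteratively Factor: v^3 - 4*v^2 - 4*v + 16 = (v + 2)*(v^2 - 6*v + 8) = (v - 2)*(v + 2)*(v - 4)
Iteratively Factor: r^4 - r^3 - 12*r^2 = (r)*(r^3 - r^2 - 12*r) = r*(r - 4)*(r^2 + 3*r) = r*(r - 4)*(r + 3)*(r)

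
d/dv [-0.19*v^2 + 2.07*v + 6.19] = 2.07 - 0.38*v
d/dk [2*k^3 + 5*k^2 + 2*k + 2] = 6*k^2 + 10*k + 2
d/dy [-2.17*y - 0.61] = -2.17000000000000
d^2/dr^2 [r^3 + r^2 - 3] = 6*r + 2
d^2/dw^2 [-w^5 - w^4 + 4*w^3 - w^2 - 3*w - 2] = -20*w^3 - 12*w^2 + 24*w - 2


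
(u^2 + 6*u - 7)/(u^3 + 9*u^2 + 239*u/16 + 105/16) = 16*(u - 1)/(16*u^2 + 32*u + 15)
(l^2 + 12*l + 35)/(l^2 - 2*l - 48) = (l^2 + 12*l + 35)/(l^2 - 2*l - 48)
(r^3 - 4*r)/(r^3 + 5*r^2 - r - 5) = r*(r^2 - 4)/(r^3 + 5*r^2 - r - 5)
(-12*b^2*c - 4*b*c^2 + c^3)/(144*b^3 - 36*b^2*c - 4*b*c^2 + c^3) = c*(-2*b - c)/(24*b^2 - 2*b*c - c^2)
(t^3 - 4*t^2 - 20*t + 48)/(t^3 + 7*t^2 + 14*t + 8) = (t^2 - 8*t + 12)/(t^2 + 3*t + 2)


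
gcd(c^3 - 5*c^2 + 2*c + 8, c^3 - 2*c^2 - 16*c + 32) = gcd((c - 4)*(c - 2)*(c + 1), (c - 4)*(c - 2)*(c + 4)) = c^2 - 6*c + 8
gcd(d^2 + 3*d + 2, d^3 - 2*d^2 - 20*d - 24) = d + 2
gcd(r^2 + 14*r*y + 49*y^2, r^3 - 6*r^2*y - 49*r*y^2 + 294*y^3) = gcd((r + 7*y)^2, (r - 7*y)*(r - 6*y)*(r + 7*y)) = r + 7*y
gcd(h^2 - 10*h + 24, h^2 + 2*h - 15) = 1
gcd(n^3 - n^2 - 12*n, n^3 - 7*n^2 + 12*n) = n^2 - 4*n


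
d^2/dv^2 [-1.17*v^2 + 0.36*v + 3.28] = -2.34000000000000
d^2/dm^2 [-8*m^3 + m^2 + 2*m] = 2 - 48*m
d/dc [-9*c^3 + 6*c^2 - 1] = 3*c*(4 - 9*c)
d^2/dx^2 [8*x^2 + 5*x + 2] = 16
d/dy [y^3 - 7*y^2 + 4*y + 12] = 3*y^2 - 14*y + 4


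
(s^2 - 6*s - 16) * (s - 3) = s^3 - 9*s^2 + 2*s + 48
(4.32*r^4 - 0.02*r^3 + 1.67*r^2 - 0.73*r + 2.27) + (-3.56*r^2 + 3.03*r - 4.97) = 4.32*r^4 - 0.02*r^3 - 1.89*r^2 + 2.3*r - 2.7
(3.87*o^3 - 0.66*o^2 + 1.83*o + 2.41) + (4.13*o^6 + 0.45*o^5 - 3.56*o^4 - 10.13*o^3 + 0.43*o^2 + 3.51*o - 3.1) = 4.13*o^6 + 0.45*o^5 - 3.56*o^4 - 6.26*o^3 - 0.23*o^2 + 5.34*o - 0.69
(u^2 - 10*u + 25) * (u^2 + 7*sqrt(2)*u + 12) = u^4 - 10*u^3 + 7*sqrt(2)*u^3 - 70*sqrt(2)*u^2 + 37*u^2 - 120*u + 175*sqrt(2)*u + 300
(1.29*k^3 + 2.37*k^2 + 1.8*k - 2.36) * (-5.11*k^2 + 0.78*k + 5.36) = -6.5919*k^5 - 11.1045*k^4 - 0.434999999999999*k^3 + 26.1668*k^2 + 7.8072*k - 12.6496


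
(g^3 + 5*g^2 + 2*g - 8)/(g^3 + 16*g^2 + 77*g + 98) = (g^2 + 3*g - 4)/(g^2 + 14*g + 49)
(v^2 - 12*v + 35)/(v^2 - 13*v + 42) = (v - 5)/(v - 6)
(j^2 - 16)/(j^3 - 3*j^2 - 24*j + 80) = (j + 4)/(j^2 + j - 20)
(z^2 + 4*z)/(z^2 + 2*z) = (z + 4)/(z + 2)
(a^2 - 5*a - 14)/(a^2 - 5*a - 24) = (-a^2 + 5*a + 14)/(-a^2 + 5*a + 24)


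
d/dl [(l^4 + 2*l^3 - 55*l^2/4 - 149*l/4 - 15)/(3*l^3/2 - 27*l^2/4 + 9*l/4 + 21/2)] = 2*(4*l^6 - 36*l^5 + 37*l^4 + 434*l^3 - 405*l^2 - 1310*l - 953)/(3*(4*l^6 - 36*l^5 + 93*l^4 + 2*l^3 - 243*l^2 + 84*l + 196))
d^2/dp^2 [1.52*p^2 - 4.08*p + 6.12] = 3.04000000000000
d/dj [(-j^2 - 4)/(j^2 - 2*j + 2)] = 2*(j^2 + 2*j - 4)/(j^4 - 4*j^3 + 8*j^2 - 8*j + 4)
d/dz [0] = 0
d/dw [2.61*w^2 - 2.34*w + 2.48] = 5.22*w - 2.34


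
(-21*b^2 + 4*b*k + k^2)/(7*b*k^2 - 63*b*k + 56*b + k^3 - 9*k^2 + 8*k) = (-3*b + k)/(k^2 - 9*k + 8)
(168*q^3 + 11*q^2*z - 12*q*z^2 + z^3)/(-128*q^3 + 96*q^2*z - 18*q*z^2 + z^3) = (-21*q^2 - 4*q*z + z^2)/(16*q^2 - 10*q*z + z^2)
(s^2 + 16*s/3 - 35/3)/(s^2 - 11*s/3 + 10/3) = (s + 7)/(s - 2)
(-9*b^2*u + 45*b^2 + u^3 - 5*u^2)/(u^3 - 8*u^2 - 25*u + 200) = (-9*b^2 + u^2)/(u^2 - 3*u - 40)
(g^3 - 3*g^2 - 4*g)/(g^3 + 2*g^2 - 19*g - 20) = g/(g + 5)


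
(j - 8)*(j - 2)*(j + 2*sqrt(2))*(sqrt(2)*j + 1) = sqrt(2)*j^4 - 10*sqrt(2)*j^3 + 5*j^3 - 50*j^2 + 18*sqrt(2)*j^2 - 20*sqrt(2)*j + 80*j + 32*sqrt(2)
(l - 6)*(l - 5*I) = l^2 - 6*l - 5*I*l + 30*I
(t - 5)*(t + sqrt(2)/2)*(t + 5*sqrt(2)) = t^3 - 5*t^2 + 11*sqrt(2)*t^2/2 - 55*sqrt(2)*t/2 + 5*t - 25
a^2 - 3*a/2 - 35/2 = (a - 5)*(a + 7/2)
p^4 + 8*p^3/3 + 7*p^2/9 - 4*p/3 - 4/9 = (p - 2/3)*(p + 1/3)*(p + 1)*(p + 2)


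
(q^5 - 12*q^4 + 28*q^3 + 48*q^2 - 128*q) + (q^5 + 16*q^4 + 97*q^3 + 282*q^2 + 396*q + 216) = 2*q^5 + 4*q^4 + 125*q^3 + 330*q^2 + 268*q + 216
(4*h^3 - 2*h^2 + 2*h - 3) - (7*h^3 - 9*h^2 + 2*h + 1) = -3*h^3 + 7*h^2 - 4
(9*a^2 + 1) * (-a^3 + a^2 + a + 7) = -9*a^5 + 9*a^4 + 8*a^3 + 64*a^2 + a + 7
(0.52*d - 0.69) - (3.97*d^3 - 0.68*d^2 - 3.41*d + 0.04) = -3.97*d^3 + 0.68*d^2 + 3.93*d - 0.73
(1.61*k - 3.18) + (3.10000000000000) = 1.61*k - 0.0800000000000001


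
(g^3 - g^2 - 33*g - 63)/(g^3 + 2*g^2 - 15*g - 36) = (g - 7)/(g - 4)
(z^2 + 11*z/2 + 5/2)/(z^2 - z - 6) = (z^2 + 11*z/2 + 5/2)/(z^2 - z - 6)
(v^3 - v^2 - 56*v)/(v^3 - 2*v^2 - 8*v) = (-v^2 + v + 56)/(-v^2 + 2*v + 8)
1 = 1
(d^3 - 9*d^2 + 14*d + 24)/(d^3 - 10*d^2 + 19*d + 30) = (d - 4)/(d - 5)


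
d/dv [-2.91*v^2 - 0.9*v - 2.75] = -5.82*v - 0.9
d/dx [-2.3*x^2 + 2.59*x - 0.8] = 2.59 - 4.6*x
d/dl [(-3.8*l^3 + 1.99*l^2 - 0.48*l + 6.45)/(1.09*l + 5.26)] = (-8.284*l^3 - 57.7949*l^2 + 20.9348*l - 9.5553)/(1.1881*l^2 + 11.4668*l + 27.6676)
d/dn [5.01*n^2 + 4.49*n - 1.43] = 10.02*n + 4.49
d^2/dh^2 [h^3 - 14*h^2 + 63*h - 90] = 6*h - 28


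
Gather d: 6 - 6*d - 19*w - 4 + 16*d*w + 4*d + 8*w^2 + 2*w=d*(16*w - 2) + 8*w^2 - 17*w + 2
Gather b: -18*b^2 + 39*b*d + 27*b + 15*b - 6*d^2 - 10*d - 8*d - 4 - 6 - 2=-18*b^2 + b*(39*d + 42) - 6*d^2 - 18*d - 12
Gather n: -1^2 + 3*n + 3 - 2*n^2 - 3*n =2 - 2*n^2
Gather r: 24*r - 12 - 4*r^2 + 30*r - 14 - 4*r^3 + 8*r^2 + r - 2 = -4*r^3 + 4*r^2 + 55*r - 28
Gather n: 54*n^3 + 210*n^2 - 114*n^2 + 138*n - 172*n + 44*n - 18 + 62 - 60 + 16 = 54*n^3 + 96*n^2 + 10*n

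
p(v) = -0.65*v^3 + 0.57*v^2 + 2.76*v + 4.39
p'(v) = -1.95*v^2 + 1.14*v + 2.76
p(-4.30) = 54.74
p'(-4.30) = -38.20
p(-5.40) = 108.46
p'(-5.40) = -60.26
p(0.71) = 6.40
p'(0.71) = 2.59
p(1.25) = 7.46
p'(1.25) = 1.14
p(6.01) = -99.54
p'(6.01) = -60.82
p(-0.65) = 3.02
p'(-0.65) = 1.20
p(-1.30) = 3.19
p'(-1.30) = -2.02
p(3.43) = -5.67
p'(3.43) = -16.27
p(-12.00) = 1176.55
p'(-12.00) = -291.72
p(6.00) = -98.93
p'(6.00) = -60.60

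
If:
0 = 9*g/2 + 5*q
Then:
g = -10*q/9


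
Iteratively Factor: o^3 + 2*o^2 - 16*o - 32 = (o + 4)*(o^2 - 2*o - 8) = (o + 2)*(o + 4)*(o - 4)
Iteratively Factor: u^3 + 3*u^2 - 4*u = (u + 4)*(u^2 - u) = (u - 1)*(u + 4)*(u)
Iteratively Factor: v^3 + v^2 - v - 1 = (v + 1)*(v^2 - 1) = (v + 1)^2*(v - 1)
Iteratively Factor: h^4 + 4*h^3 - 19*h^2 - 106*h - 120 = (h + 2)*(h^3 + 2*h^2 - 23*h - 60) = (h - 5)*(h + 2)*(h^2 + 7*h + 12) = (h - 5)*(h + 2)*(h + 3)*(h + 4)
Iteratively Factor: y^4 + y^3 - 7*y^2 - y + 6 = (y + 3)*(y^3 - 2*y^2 - y + 2) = (y - 2)*(y + 3)*(y^2 - 1) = (y - 2)*(y - 1)*(y + 3)*(y + 1)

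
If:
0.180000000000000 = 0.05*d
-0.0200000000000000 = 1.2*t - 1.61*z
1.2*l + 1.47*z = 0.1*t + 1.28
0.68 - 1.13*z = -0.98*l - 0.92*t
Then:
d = 3.60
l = -0.86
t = 2.31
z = 1.73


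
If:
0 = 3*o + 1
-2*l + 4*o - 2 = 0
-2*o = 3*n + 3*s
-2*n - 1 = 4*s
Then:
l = -5/3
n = 17/18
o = -1/3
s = -13/18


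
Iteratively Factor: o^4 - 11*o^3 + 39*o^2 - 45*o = (o)*(o^3 - 11*o^2 + 39*o - 45) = o*(o - 3)*(o^2 - 8*o + 15) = o*(o - 3)^2*(o - 5)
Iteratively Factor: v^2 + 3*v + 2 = (v + 2)*(v + 1)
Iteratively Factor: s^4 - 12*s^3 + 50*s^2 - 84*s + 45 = (s - 1)*(s^3 - 11*s^2 + 39*s - 45) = (s - 5)*(s - 1)*(s^2 - 6*s + 9) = (s - 5)*(s - 3)*(s - 1)*(s - 3)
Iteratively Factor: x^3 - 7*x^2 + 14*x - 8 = (x - 2)*(x^2 - 5*x + 4) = (x - 2)*(x - 1)*(x - 4)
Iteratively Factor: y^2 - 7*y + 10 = (y - 2)*(y - 5)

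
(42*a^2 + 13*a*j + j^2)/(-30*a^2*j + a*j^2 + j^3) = (-7*a - j)/(j*(5*a - j))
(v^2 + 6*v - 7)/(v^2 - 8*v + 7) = (v + 7)/(v - 7)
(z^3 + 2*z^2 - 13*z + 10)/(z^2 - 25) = (z^2 - 3*z + 2)/(z - 5)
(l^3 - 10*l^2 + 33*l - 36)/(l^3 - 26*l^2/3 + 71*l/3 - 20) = 3*(l - 3)/(3*l - 5)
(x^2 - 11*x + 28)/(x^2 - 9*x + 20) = (x - 7)/(x - 5)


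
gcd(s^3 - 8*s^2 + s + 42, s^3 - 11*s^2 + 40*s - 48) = s - 3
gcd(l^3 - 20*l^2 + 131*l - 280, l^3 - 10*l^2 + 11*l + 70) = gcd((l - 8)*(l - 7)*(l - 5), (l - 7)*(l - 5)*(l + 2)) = l^2 - 12*l + 35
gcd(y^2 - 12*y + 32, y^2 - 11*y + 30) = 1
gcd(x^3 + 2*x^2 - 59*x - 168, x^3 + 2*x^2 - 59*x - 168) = x^3 + 2*x^2 - 59*x - 168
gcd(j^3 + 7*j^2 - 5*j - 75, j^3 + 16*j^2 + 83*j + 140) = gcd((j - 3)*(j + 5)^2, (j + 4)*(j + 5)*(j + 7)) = j + 5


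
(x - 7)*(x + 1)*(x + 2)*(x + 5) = x^4 + x^3 - 39*x^2 - 109*x - 70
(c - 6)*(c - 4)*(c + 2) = c^3 - 8*c^2 + 4*c + 48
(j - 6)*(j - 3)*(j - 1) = j^3 - 10*j^2 + 27*j - 18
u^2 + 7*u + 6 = (u + 1)*(u + 6)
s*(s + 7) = s^2 + 7*s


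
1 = 1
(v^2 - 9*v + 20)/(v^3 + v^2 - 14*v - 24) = (v - 5)/(v^2 + 5*v + 6)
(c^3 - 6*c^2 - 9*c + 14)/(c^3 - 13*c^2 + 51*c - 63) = (c^2 + c - 2)/(c^2 - 6*c + 9)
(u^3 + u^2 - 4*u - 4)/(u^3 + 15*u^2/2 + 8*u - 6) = 2*(u^2 - u - 2)/(2*u^2 + 11*u - 6)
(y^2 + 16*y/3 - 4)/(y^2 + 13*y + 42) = (y - 2/3)/(y + 7)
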